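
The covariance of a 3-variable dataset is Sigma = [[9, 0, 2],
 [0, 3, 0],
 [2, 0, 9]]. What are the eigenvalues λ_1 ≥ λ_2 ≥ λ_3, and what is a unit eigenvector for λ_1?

Step 1 — characteristic polynomial p(λ) = det(λI - Sigma) = λ³ - tr·λ² + c_1·λ - det, where tr = trace, c_1 = sum of the principal 2×2 minors, det = det(Sigma):
  tr = 9 + 3 + 9 = 21,
  c_1 = (9·3 - (0)²) + (9·9 - (2)²) + (3·9 - (0)²) = 27 + 77 + 27 = 131,
  det = 9·(3·9 - (0)²) - (0)·((0)·9 - (0)·(2)) + (2)·((0)·(0) - 3·(2)) = 9·(27) - (0)·(0) + (2)·(-6) = 231.
  So p(λ) = λ³ - 21λ² + 131λ - 231.
Step 2 — look for an integer root (rational root theorem: any rational root is an integer divisor of 231). Testing λ = 3:
  p(3) = 27 - 189 + 393 - 231 = 0  ✓
  Dividing out (λ - 3): p(λ) = (λ - 3)(λ² - 18λ + 77).
Step 3 — remaining eigenvalues from the quadratic λ² - 18λ + 77 = 0:
  Δ = 18² - 4·77 = 324 - 308 = 16,  λ = (18 ± √16)/2 = (18 ± 4)/2 = 11 or 7.
  Sorted: λ_1 = 11,  λ_2 = 7,  λ_3 = 3  (check: sum = 21 = tr ✓).

Step 4 — unit eigenvector for λ_1 = 11: v spans the null space of (Sigma - λ_1 I), whose rows are
  r_1 = (-2, 0, 2),  r_2 = (0, -8, 0),  r_3 = (2, 0, -2).
  v is orthogonal to every row, so take v ∝ r_1 × r_2 = ((0)·(0) - (2)·(-8), (2)·(0) - (-2)·(0), (-2)·(-8) - (0)·(0)) = (16, 0, 16).
  Rescale (divide by 16): u = (1, 0, 1).
  ||u|| = √((1)² + (0)² + (1)²) = √(2) ≈ 1.4142,  v_1 = u/||u|| ≈ (0.7071, 0, 0.7071) (||v_1|| = 1).

λ_1 = 11,  λ_2 = 7,  λ_3 = 3;  v_1 ≈ (0.7071, 0, 0.7071)


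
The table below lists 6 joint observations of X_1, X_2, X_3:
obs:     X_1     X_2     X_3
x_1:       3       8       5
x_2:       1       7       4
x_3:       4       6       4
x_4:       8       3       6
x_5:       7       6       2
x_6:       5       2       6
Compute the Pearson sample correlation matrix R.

Step 1 — column means:
  mean(X_1) = (3 + 1 + 4 + 8 + 7 + 5) / 6 = 28/6 = 4.6667
  mean(X_2) = (8 + 7 + 6 + 3 + 6 + 2) / 6 = 32/6 = 5.3333
  mean(X_3) = (5 + 4 + 4 + 6 + 2 + 6) / 6 = 27/6 = 4.5

Step 2 — sample variances and covariances s[i,j] = (1/(n-1)) · Σ_k (x_{k,i} - mean_i) · (x_{k,j} - mean_j), with n-1 = 5:
  s[X_1,X_1] = ((-1.6667)·(-1.6667) + (-3.6667)·(-3.6667) + (-0.6667)·(-0.6667) + (3.3333)·(3.3333) + (2.3333)·(2.3333) + (0.3333)·(0.3333)) / 5 = 33.3333/5 = 6.6667
  s[X_1,X_2] = ((-1.6667)·(2.6667) + (-3.6667)·(1.6667) + (-0.6667)·(0.6667) + (3.3333)·(-2.3333) + (2.3333)·(0.6667) + (0.3333)·(-3.3333)) / 5 = -18.3333/5 = -3.6667
  s[X_1,X_3] = ((-1.6667)·(0.5) + (-3.6667)·(-0.5) + (-0.6667)·(-0.5) + (3.3333)·(1.5) + (2.3333)·(-2.5) + (0.3333)·(1.5)) / 5 = 1/5 = 0.2
  s[X_2,X_2] = ((2.6667)·(2.6667) + (1.6667)·(1.6667) + (0.6667)·(0.6667) + (-2.3333)·(-2.3333) + (0.6667)·(0.6667) + (-3.3333)·(-3.3333)) / 5 = 27.3333/5 = 5.4667
  s[X_2,X_3] = ((2.6667)·(0.5) + (1.6667)·(-0.5) + (0.6667)·(-0.5) + (-2.3333)·(1.5) + (0.6667)·(-2.5) + (-3.3333)·(1.5)) / 5 = -10/5 = -2
  s[X_3,X_3] = ((0.5)·(0.5) + (-0.5)·(-0.5) + (-0.5)·(-0.5) + (1.5)·(1.5) + (-2.5)·(-2.5) + (1.5)·(1.5)) / 5 = 11.5/5 = 2.3
  Sample standard deviations s_i = √(s[i,i]):
  s(X_1) = √(6.6667) = 2.582
  s(X_2) = √(5.4667) = 2.3381
  s(X_3) = √(2.3) = 1.5166

Step 3 — r_{ij} = s_{ij} / (s_i · s_j):
  r[X_1,X_1] = 1 (diagonal).
  r[X_1,X_2] = -3.6667 / (2.582 · 2.3381) = -3.6667 / 6.0369 = -0.6074
  r[X_1,X_3] = 0.2 / (2.582 · 1.5166) = 0.2 / 3.9158 = 0.0511
  r[X_2,X_2] = 1 (diagonal).
  r[X_2,X_3] = -2 / (2.3381 · 1.5166) = -2 / 3.5459 = -0.564
  r[X_3,X_3] = 1 (diagonal).

R is symmetric with unit diagonal. Assembling:

R = [[1, -0.6074, 0.0511],
 [-0.6074, 1, -0.564],
 [0.0511, -0.564, 1]]


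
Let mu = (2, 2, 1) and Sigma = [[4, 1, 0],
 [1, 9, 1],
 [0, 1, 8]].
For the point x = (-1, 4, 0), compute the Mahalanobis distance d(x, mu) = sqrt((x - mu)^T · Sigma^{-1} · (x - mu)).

Step 1 — centre the observation: (x - mu) = (-3, 2, -1).

Step 2 — invert Sigma (cofactor / det for 3×3, or solve directly):
  Sigma^{-1} = [[0.2572, -0.029, 0.0036],
 [-0.029, 0.1159, -0.0145],
 [0.0036, -0.0145, 0.1268]].

Step 3 — form the quadratic (x - mu)^T · Sigma^{-1} · (x - mu):
  Sigma^{-1} · (x - mu) = (-0.8333, 0.3333, -0.1667).
  (x - mu)^T · [Sigma^{-1} · (x - mu)] = (-3)·(-0.8333) + (2)·(0.3333) + (-1)·(-0.1667) = 3.3333.

Step 4 — take square root: d = √(3.3333) ≈ 1.8257.

d(x, mu) = √(3.3333) ≈ 1.8257


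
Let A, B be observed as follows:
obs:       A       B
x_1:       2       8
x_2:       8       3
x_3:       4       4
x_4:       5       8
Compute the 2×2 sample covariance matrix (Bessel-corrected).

Step 1 — column means:
  mean(A) = (2 + 8 + 4 + 5) / 4 = 19/4 = 4.75
  mean(B) = (8 + 3 + 4 + 8) / 4 = 23/4 = 5.75

Step 2 — sample covariance S[i,j] = (1/(n-1)) · Σ_k (x_{k,i} - mean_i) · (x_{k,j} - mean_j), with n-1 = 3.
  S[A,A] = ((-2.75)·(-2.75) + (3.25)·(3.25) + (-0.75)·(-0.75) + (0.25)·(0.25)) / 3 = 18.75/3 = 6.25
  S[A,B] = ((-2.75)·(2.25) + (3.25)·(-2.75) + (-0.75)·(-1.75) + (0.25)·(2.25)) / 3 = -13.25/3 = -4.4167
  S[B,B] = ((2.25)·(2.25) + (-2.75)·(-2.75) + (-1.75)·(-1.75) + (2.25)·(2.25)) / 3 = 20.75/3 = 6.9167

S is symmetric (S[j,i] = S[i,j]). Assembling:

S = [[6.25, -4.4167],
 [-4.4167, 6.9167]]


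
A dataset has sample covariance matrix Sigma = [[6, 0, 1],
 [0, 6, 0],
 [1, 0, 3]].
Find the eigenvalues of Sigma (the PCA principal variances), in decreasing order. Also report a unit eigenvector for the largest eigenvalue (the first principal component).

Step 1 — characteristic polynomial p(λ) = det(λI - Sigma) = λ³ - tr·λ² + c_1·λ - det, where tr = trace, c_1 = sum of the principal 2×2 minors, det = det(Sigma):
  tr = 6 + 6 + 3 = 15,
  c_1 = (6·6 - (0)²) + (6·3 - (1)²) + (6·3 - (0)²) = 36 + 17 + 18 = 71,
  det = 6·(6·3 - (0)²) - (0)·((0)·3 - (0)·(1)) + (1)·((0)·(0) - 6·(1)) = 6·(18) - (0)·(0) + (1)·(-6) = 102.
  So p(λ) = λ³ - 15λ² + 71λ - 102.
Step 2 — look for an integer root (rational root theorem: any rational root is an integer divisor of 102). Testing λ = 6:
  p(6) = 216 - 540 + 426 - 102 = 0  ✓
  Dividing out (λ - 6): p(λ) = (λ - 6)(λ² - 9λ + 17).
Step 3 — remaining eigenvalues from the quadratic λ² - 9λ + 17 = 0:
  Δ = 9² - 4·17 = 81 - 68 = 13,  λ = (9 ± √13)/2 = (9 ± 3.6056)/2 ≈ 6.3028 or 2.6972.
  Sorted: λ_1 = 6.3028,  λ_2 = 6,  λ_3 = 2.6972  (check: sum = 15 = tr ✓).

Step 4 — unit eigenvector for λ_1 ≈ 6.3028: v spans the null space of (Sigma - λ_1 I), whose rows are
  r_1 = (-0.3028, 0, 1),  r_2 = (0, -0.3028, 0),  r_3 = (1, 0, -3.3028).
  v is orthogonal to every row, so take v ∝ r_1 × r_2 = ((0)·(0) - (1)·(-0.3028), (1)·(0) - (-0.3028)·(0), (-0.3028)·(-0.3028) - (0)·(0)) ≈ (0.3028, 0, 0.0917).
  Let u = (0.3028, 0, 0.0917).
  ||u|| = √((0.3028)² + (0)² + (0.0917)²) = √(0.1001) ≈ 0.3163,  v_1 = u/||u|| ≈ (0.9571, 0, 0.2898) (||v_1|| = 1).

λ_1 = 6.3028,  λ_2 = 6,  λ_3 = 2.6972;  v_1 ≈ (0.9571, 0, 0.2898)


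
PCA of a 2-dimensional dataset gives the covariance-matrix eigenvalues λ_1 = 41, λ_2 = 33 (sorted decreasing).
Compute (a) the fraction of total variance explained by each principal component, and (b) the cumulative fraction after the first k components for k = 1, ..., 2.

Step 1 — total variance = trace(Sigma) = Σ λ_i = 41 + 33 = 74.

Step 2 — fraction explained by component i = λ_i / Σ λ:
  PC1: 41/74 = 0.5541
  PC2: 33/74 = 0.4459

Step 3 — cumulative fraction after k components = (λ_1 + ... + λ_k) / Σ λ:
  k = 1: 41/74 = 0.5541
  k = 2: (41 + 33)/74 = 74/74 = 1

Summary (fraction, with percent):

explained: PC1 0.5541 (55.41%), PC2 0.4459 (44.59%);  cumulative: 0.5541, 1


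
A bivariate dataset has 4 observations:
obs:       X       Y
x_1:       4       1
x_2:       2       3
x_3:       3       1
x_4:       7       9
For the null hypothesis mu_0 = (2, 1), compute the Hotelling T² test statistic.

Step 1 — sample mean vector:
  mean(X) = (4 + 2 + 3 + 7) / 4 = 16/4 = 4
  mean(Y) = (1 + 3 + 1 + 9) / 4 = 14/4 = 3.5
  x̄ = (4, 3.5),  deviation x̄ - mu_0 = (4, 3.5) - (2, 1) = (2, 2.5).

Step 2 — sample covariance matrix, S[i,j] = (1/(n-1)) · Σ_k (x_{k,i} - mean_i) · (x_{k,j} - mean_j), divisor n-1 = 3:
  S[X,X] = ((0)·(0) + (-2)·(-2) + (-1)·(-1) + (3)·(3)) / 3 = 14/3 = 4.6667
  S[X,Y] = ((0)·(-2.5) + (-2)·(-0.5) + (-1)·(-2.5) + (3)·(5.5)) / 3 = 20/3 = 6.6667
  S[Y,Y] = ((-2.5)·(-2.5) + (-0.5)·(-0.5) + (-2.5)·(-2.5) + (5.5)·(5.5)) / 3 = 43/3 = 14.3333
  S = [[4.6667, 6.6667],
 [6.6667, 14.3333]].

Step 3 — invert S. det(S) = 4.6667·14.3333 - (6.6667)² = 22.4444.
  S^{-1} = (1/det) · [[d, -b], [-b, a]] = [[0.6386, -0.297],
 [-0.297, 0.2079]].

Step 4 — quadratic form (x̄ - mu_0)^T · S^{-1} · (x̄ - mu_0):
  S^{-1} · (x̄ - mu_0) = (0.5347, -0.0743),
  (x̄ - mu_0)^T · [...] = (2)·(0.5347) + (2.5)·(-0.0743) = 0.8837.

Step 5 — scale by n: T² = 4 · 0.8837 = 3.5347.

T² ≈ 3.5347


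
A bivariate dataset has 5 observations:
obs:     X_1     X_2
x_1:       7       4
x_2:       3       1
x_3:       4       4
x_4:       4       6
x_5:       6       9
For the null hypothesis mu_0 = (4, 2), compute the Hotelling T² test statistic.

Step 1 — sample mean vector:
  mean(X_1) = (7 + 3 + 4 + 4 + 6) / 5 = 24/5 = 4.8
  mean(X_2) = (4 + 1 + 4 + 6 + 9) / 5 = 24/5 = 4.8
  x̄ = (4.8, 4.8),  deviation x̄ - mu_0 = (4.8, 4.8) - (4, 2) = (0.8, 2.8).

Step 2 — sample covariance matrix, S[i,j] = (1/(n-1)) · Σ_k (x_{k,i} - mean_i) · (x_{k,j} - mean_j), divisor n-1 = 4:
  S[X_1,X_1] = ((2.2)·(2.2) + (-1.8)·(-1.8) + (-0.8)·(-0.8) + (-0.8)·(-0.8) + (1.2)·(1.2)) / 4 = 10.8/4 = 2.7
  S[X_1,X_2] = ((2.2)·(-0.8) + (-1.8)·(-3.8) + (-0.8)·(-0.8) + (-0.8)·(1.2) + (1.2)·(4.2)) / 4 = 9.8/4 = 2.45
  S[X_2,X_2] = ((-0.8)·(-0.8) + (-3.8)·(-3.8) + (-0.8)·(-0.8) + (1.2)·(1.2) + (4.2)·(4.2)) / 4 = 34.8/4 = 8.7
  S = [[2.7, 2.45],
 [2.45, 8.7]].

Step 3 — invert S. det(S) = 2.7·8.7 - (2.45)² = 17.4875.
  S^{-1} = (1/det) · [[d, -b], [-b, a]] = [[0.4975, -0.1401],
 [-0.1401, 0.1544]].

Step 4 — quadratic form (x̄ - mu_0)^T · S^{-1} · (x̄ - mu_0):
  S^{-1} · (x̄ - mu_0) = (0.0057, 0.3202),
  (x̄ - mu_0)^T · [...] = (0.8)·(0.0057) + (2.8)·(0.3202) = 0.9012.

Step 5 — scale by n: T² = 5 · 0.9012 = 4.5061.

T² ≈ 4.5061


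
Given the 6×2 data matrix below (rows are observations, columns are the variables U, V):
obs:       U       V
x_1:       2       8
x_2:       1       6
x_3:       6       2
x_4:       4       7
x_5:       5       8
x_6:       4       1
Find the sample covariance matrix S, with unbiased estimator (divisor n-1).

Step 1 — column means:
  mean(U) = (2 + 1 + 6 + 4 + 5 + 4) / 6 = 22/6 = 3.6667
  mean(V) = (8 + 6 + 2 + 7 + 8 + 1) / 6 = 32/6 = 5.3333

Step 2 — sample covariance S[i,j] = (1/(n-1)) · Σ_k (x_{k,i} - mean_i) · (x_{k,j} - mean_j), with n-1 = 5.
  S[U,U] = ((-1.6667)·(-1.6667) + (-2.6667)·(-2.6667) + (2.3333)·(2.3333) + (0.3333)·(0.3333) + (1.3333)·(1.3333) + (0.3333)·(0.3333)) / 5 = 17.3333/5 = 3.4667
  S[U,V] = ((-1.6667)·(2.6667) + (-2.6667)·(0.6667) + (2.3333)·(-3.3333) + (0.3333)·(1.6667) + (1.3333)·(2.6667) + (0.3333)·(-4.3333)) / 5 = -11.3333/5 = -2.2667
  S[V,V] = ((2.6667)·(2.6667) + (0.6667)·(0.6667) + (-3.3333)·(-3.3333) + (1.6667)·(1.6667) + (2.6667)·(2.6667) + (-4.3333)·(-4.3333)) / 5 = 47.3333/5 = 9.4667

S is symmetric (S[j,i] = S[i,j]). Assembling:

S = [[3.4667, -2.2667],
 [-2.2667, 9.4667]]


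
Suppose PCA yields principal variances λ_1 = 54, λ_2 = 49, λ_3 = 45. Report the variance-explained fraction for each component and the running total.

Step 1 — total variance = trace(Sigma) = Σ λ_i = 54 + 49 + 45 = 148.

Step 2 — fraction explained by component i = λ_i / Σ λ:
  PC1: 54/148 = 0.3649
  PC2: 49/148 = 0.3311
  PC3: 45/148 = 0.3041

Step 3 — cumulative fraction after k components = (λ_1 + ... + λ_k) / Σ λ:
  k = 1: 54/148 = 0.3649
  k = 2: (54 + 49)/148 = 103/148 = 0.6959
  k = 3: (54 + 49 + 45)/148 = 148/148 = 1

Summary (fraction, with percent):

explained: PC1 0.3649 (36.49%), PC2 0.3311 (33.11%), PC3 0.3041 (30.41%);  cumulative: 0.3649, 0.6959, 1


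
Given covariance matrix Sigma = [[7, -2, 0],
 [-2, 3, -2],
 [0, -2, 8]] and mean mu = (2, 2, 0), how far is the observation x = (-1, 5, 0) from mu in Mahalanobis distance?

Step 1 — centre the observation: (x - mu) = (-3, 3, 0).

Step 2 — invert Sigma (cofactor / det for 3×3, or solve directly):
  Sigma^{-1} = [[0.1852, 0.1481, 0.037],
 [0.1481, 0.5185, 0.1296],
 [0.037, 0.1296, 0.1574]].

Step 3 — form the quadratic (x - mu)^T · Sigma^{-1} · (x - mu):
  Sigma^{-1} · (x - mu) = (-0.1111, 1.1111, 0.2778).
  (x - mu)^T · [Sigma^{-1} · (x - mu)] = (-3)·(-0.1111) + (3)·(1.1111) + (0)·(0.2778) = 3.6667.

Step 4 — take square root: d = √(3.6667) ≈ 1.9149.

d(x, mu) = √(3.6667) ≈ 1.9149


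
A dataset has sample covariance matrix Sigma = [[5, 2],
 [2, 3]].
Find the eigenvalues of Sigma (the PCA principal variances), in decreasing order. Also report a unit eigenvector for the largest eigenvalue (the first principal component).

Step 1 — characteristic polynomial of 2×2 Sigma:
  det(Sigma - λI) = λ² - trace · λ + det = 0.
  trace = 5 + 3 = 8, det = 5·3 - (2)² = 11.
Step 2 — discriminant:
  Δ = trace² - 4·det = 64 - 44 = 20.
Step 3 — eigenvalues:
  λ = (trace ± √Δ)/2 = (8 ± 4.4721)/2,
  λ_1 = 6.2361,  λ_2 = 1.7639.

Step 4 — unit eigenvector for λ_1: solve (Sigma - λ_1 I)v = 0. First row:
  (5 - 6.2361)·v_x + (2)·v_y = 0, i.e. (-1.2361)·v_x + (2)·v_y = 0,
  so v ∝ (b, λ_1 - a) = (2, 1.2361) = u.
  ||u|| = √((2)² + (1.2361)²) = √(5.5279) ≈ 2.3511,
  v_1 = u/||u|| ≈ (0.8507, 0.5257) (||v_1|| = 1).

λ_1 = 6.2361,  λ_2 = 1.7639;  v_1 ≈ (0.8507, 0.5257)


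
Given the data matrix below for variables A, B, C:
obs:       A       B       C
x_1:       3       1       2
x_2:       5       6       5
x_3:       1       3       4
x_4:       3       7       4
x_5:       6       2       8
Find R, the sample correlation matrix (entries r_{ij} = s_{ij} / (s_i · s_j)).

Step 1 — column means:
  mean(A) = (3 + 5 + 1 + 3 + 6) / 5 = 18/5 = 3.6
  mean(B) = (1 + 6 + 3 + 7 + 2) / 5 = 19/5 = 3.8
  mean(C) = (2 + 5 + 4 + 4 + 8) / 5 = 23/5 = 4.6

Step 2 — sample variances and covariances s[i,j] = (1/(n-1)) · Σ_k (x_{k,i} - mean_i) · (x_{k,j} - mean_j), with n-1 = 4:
  s[A,A] = ((-0.6)·(-0.6) + (1.4)·(1.4) + (-2.6)·(-2.6) + (-0.6)·(-0.6) + (2.4)·(2.4)) / 4 = 15.2/4 = 3.8
  s[A,B] = ((-0.6)·(-2.8) + (1.4)·(2.2) + (-2.6)·(-0.8) + (-0.6)·(3.2) + (2.4)·(-1.8)) / 4 = 0.6/4 = 0.15
  s[A,C] = ((-0.6)·(-2.6) + (1.4)·(0.4) + (-2.6)·(-0.6) + (-0.6)·(-0.6) + (2.4)·(3.4)) / 4 = 12.2/4 = 3.05
  s[B,B] = ((-2.8)·(-2.8) + (2.2)·(2.2) + (-0.8)·(-0.8) + (3.2)·(3.2) + (-1.8)·(-1.8)) / 4 = 26.8/4 = 6.7
  s[B,C] = ((-2.8)·(-2.6) + (2.2)·(0.4) + (-0.8)·(-0.6) + (3.2)·(-0.6) + (-1.8)·(3.4)) / 4 = 0.6/4 = 0.15
  s[C,C] = ((-2.6)·(-2.6) + (0.4)·(0.4) + (-0.6)·(-0.6) + (-0.6)·(-0.6) + (3.4)·(3.4)) / 4 = 19.2/4 = 4.8
  Sample standard deviations s_i = √(s[i,i]):
  s(A) = √(3.8) = 1.9494
  s(B) = √(6.7) = 2.5884
  s(C) = √(4.8) = 2.1909

Step 3 — r_{ij} = s_{ij} / (s_i · s_j):
  r[A,A] = 1 (diagonal).
  r[A,B] = 0.15 / (1.9494 · 2.5884) = 0.15 / 5.0458 = 0.0297
  r[A,C] = 3.05 / (1.9494 · 2.1909) = 3.05 / 4.2708 = 0.7141
  r[B,B] = 1 (diagonal).
  r[B,C] = 0.15 / (2.5884 · 2.1909) = 0.15 / 5.671 = 0.0265
  r[C,C] = 1 (diagonal).

R is symmetric with unit diagonal. Assembling:

R = [[1, 0.0297, 0.7141],
 [0.0297, 1, 0.0265],
 [0.7141, 0.0265, 1]]


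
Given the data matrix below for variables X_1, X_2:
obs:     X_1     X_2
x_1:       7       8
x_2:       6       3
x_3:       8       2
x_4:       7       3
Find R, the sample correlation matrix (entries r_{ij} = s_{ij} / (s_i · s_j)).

Step 1 — column means:
  mean(X_1) = (7 + 6 + 8 + 7) / 4 = 28/4 = 7
  mean(X_2) = (8 + 3 + 2 + 3) / 4 = 16/4 = 4

Step 2 — sample variances and covariances s[i,j] = (1/(n-1)) · Σ_k (x_{k,i} - mean_i) · (x_{k,j} - mean_j), with n-1 = 3:
  s[X_1,X_1] = ((0)·(0) + (-1)·(-1) + (1)·(1) + (0)·(0)) / 3 = 2/3 = 0.6667
  s[X_1,X_2] = ((0)·(4) + (-1)·(-1) + (1)·(-2) + (0)·(-1)) / 3 = -1/3 = -0.3333
  s[X_2,X_2] = ((4)·(4) + (-1)·(-1) + (-2)·(-2) + (-1)·(-1)) / 3 = 22/3 = 7.3333
  Sample standard deviations s_i = √(s[i,i]):
  s(X_1) = √(0.6667) = 0.8165
  s(X_2) = √(7.3333) = 2.708

Step 3 — r_{ij} = s_{ij} / (s_i · s_j):
  r[X_1,X_1] = 1 (diagonal).
  r[X_1,X_2] = -0.3333 / (0.8165 · 2.708) = -0.3333 / 2.2111 = -0.1508
  r[X_2,X_2] = 1 (diagonal).

R is symmetric with unit diagonal. Assembling:

R = [[1, -0.1508],
 [-0.1508, 1]]


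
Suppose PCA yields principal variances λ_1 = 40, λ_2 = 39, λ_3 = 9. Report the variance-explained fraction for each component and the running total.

Step 1 — total variance = trace(Sigma) = Σ λ_i = 40 + 39 + 9 = 88.

Step 2 — fraction explained by component i = λ_i / Σ λ:
  PC1: 40/88 = 0.4545
  PC2: 39/88 = 0.4432
  PC3: 9/88 = 0.1023

Step 3 — cumulative fraction after k components = (λ_1 + ... + λ_k) / Σ λ:
  k = 1: 40/88 = 0.4545
  k = 2: (40 + 39)/88 = 79/88 = 0.8977
  k = 3: (40 + 39 + 9)/88 = 88/88 = 1

Summary (fraction, with percent):

explained: PC1 0.4545 (45.45%), PC2 0.4432 (44.32%), PC3 0.1023 (10.23%);  cumulative: 0.4545, 0.8977, 1


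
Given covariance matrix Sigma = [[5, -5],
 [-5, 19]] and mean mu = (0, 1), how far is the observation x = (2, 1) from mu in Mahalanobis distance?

Step 1 — centre the observation: (x - mu) = (2, 0).

Step 2 — invert Sigma. det(Sigma) = 5·19 - (-5)² = 70.
  Sigma^{-1} = (1/det) · [[d, -b], [-b, a]] = [[0.2714, 0.0714],
 [0.0714, 0.0714]].

Step 3 — form the quadratic (x - mu)^T · Sigma^{-1} · (x - mu):
  Sigma^{-1} · (x - mu) = (0.5429, 0.1429).
  (x - mu)^T · [Sigma^{-1} · (x - mu)] = (2)·(0.5429) + (0)·(0.1429) = 1.0857.

Step 4 — take square root: d = √(1.0857) ≈ 1.042.

d(x, mu) = √(1.0857) ≈ 1.042


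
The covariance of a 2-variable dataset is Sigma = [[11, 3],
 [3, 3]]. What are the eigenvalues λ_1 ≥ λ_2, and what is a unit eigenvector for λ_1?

Step 1 — characteristic polynomial of 2×2 Sigma:
  det(Sigma - λI) = λ² - trace · λ + det = 0.
  trace = 11 + 3 = 14, det = 11·3 - (3)² = 24.
Step 2 — discriminant:
  Δ = trace² - 4·det = 196 - 96 = 100.
Step 3 — eigenvalues:
  λ = (trace ± √Δ)/2 = (14 ± 10)/2,
  λ_1 = 12,  λ_2 = 2.

Step 4 — unit eigenvector for λ_1: solve (Sigma - λ_1 I)v = 0. First row:
  (11 - 12)·v_x + (3)·v_y = 0, i.e. (-1)·v_x + (3)·v_y = 0,
  so v ∝ (b, λ_1 - a) = (3, 1) = u.
  ||u|| = √((3)² + (1)²) = √(10) ≈ 3.1623,
  v_1 = u/||u|| ≈ (0.9487, 0.3162) (||v_1|| = 1).

λ_1 = 12,  λ_2 = 2;  v_1 ≈ (0.9487, 0.3162)


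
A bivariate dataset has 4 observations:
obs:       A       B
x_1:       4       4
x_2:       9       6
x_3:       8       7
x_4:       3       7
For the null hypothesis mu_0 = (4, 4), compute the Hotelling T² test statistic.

Step 1 — sample mean vector:
  mean(A) = (4 + 9 + 8 + 3) / 4 = 24/4 = 6
  mean(B) = (4 + 6 + 7 + 7) / 4 = 24/4 = 6
  x̄ = (6, 6),  deviation x̄ - mu_0 = (6, 6) - (4, 4) = (2, 2).

Step 2 — sample covariance matrix, S[i,j] = (1/(n-1)) · Σ_k (x_{k,i} - mean_i) · (x_{k,j} - mean_j), divisor n-1 = 3:
  S[A,A] = ((-2)·(-2) + (3)·(3) + (2)·(2) + (-3)·(-3)) / 3 = 26/3 = 8.6667
  S[A,B] = ((-2)·(-2) + (3)·(0) + (2)·(1) + (-3)·(1)) / 3 = 3/3 = 1
  S[B,B] = ((-2)·(-2) + (0)·(0) + (1)·(1) + (1)·(1)) / 3 = 6/3 = 2
  S = [[8.6667, 1],
 [1, 2]].

Step 3 — invert S. det(S) = 8.6667·2 - (1)² = 16.3333.
  S^{-1} = (1/det) · [[d, -b], [-b, a]] = [[0.1224, -0.0612],
 [-0.0612, 0.5306]].

Step 4 — quadratic form (x̄ - mu_0)^T · S^{-1} · (x̄ - mu_0):
  S^{-1} · (x̄ - mu_0) = (0.1224, 0.9388),
  (x̄ - mu_0)^T · [...] = (2)·(0.1224) + (2)·(0.9388) = 2.1224.

Step 5 — scale by n: T² = 4 · 2.1224 = 8.4898.

T² ≈ 8.4898


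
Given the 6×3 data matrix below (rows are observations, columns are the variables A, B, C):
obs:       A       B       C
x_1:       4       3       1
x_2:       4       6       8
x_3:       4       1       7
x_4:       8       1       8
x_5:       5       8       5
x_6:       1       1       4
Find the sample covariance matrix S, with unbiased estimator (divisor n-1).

Step 1 — column means:
  mean(A) = (4 + 4 + 4 + 8 + 5 + 1) / 6 = 26/6 = 4.3333
  mean(B) = (3 + 6 + 1 + 1 + 8 + 1) / 6 = 20/6 = 3.3333
  mean(C) = (1 + 8 + 7 + 8 + 5 + 4) / 6 = 33/6 = 5.5

Step 2 — sample covariance S[i,j] = (1/(n-1)) · Σ_k (x_{k,i} - mean_i) · (x_{k,j} - mean_j), with n-1 = 5.
  S[A,A] = ((-0.3333)·(-0.3333) + (-0.3333)·(-0.3333) + (-0.3333)·(-0.3333) + (3.6667)·(3.6667) + (0.6667)·(0.6667) + (-3.3333)·(-3.3333)) / 5 = 25.3333/5 = 5.0667
  S[A,B] = ((-0.3333)·(-0.3333) + (-0.3333)·(2.6667) + (-0.3333)·(-2.3333) + (3.6667)·(-2.3333) + (0.6667)·(4.6667) + (-3.3333)·(-2.3333)) / 5 = 2.3333/5 = 0.4667
  S[A,C] = ((-0.3333)·(-4.5) + (-0.3333)·(2.5) + (-0.3333)·(1.5) + (3.6667)·(2.5) + (0.6667)·(-0.5) + (-3.3333)·(-1.5)) / 5 = 14/5 = 2.8
  S[B,B] = ((-0.3333)·(-0.3333) + (2.6667)·(2.6667) + (-2.3333)·(-2.3333) + (-2.3333)·(-2.3333) + (4.6667)·(4.6667) + (-2.3333)·(-2.3333)) / 5 = 45.3333/5 = 9.0667
  S[B,C] = ((-0.3333)·(-4.5) + (2.6667)·(2.5) + (-2.3333)·(1.5) + (-2.3333)·(2.5) + (4.6667)·(-0.5) + (-2.3333)·(-1.5)) / 5 = 0/5 = 0
  S[C,C] = ((-4.5)·(-4.5) + (2.5)·(2.5) + (1.5)·(1.5) + (2.5)·(2.5) + (-0.5)·(-0.5) + (-1.5)·(-1.5)) / 5 = 37.5/5 = 7.5

S is symmetric (S[j,i] = S[i,j]). Assembling:

S = [[5.0667, 0.4667, 2.8],
 [0.4667, 9.0667, 0],
 [2.8, 0, 7.5]]


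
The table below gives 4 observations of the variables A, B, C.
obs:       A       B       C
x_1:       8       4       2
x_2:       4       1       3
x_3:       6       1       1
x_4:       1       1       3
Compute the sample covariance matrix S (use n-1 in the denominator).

Step 1 — column means:
  mean(A) = (8 + 4 + 6 + 1) / 4 = 19/4 = 4.75
  mean(B) = (4 + 1 + 1 + 1) / 4 = 7/4 = 1.75
  mean(C) = (2 + 3 + 1 + 3) / 4 = 9/4 = 2.25

Step 2 — sample covariance S[i,j] = (1/(n-1)) · Σ_k (x_{k,i} - mean_i) · (x_{k,j} - mean_j), with n-1 = 3.
  S[A,A] = ((3.25)·(3.25) + (-0.75)·(-0.75) + (1.25)·(1.25) + (-3.75)·(-3.75)) / 3 = 26.75/3 = 8.9167
  S[A,B] = ((3.25)·(2.25) + (-0.75)·(-0.75) + (1.25)·(-0.75) + (-3.75)·(-0.75)) / 3 = 9.75/3 = 3.25
  S[A,C] = ((3.25)·(-0.25) + (-0.75)·(0.75) + (1.25)·(-1.25) + (-3.75)·(0.75)) / 3 = -5.75/3 = -1.9167
  S[B,B] = ((2.25)·(2.25) + (-0.75)·(-0.75) + (-0.75)·(-0.75) + (-0.75)·(-0.75)) / 3 = 6.75/3 = 2.25
  S[B,C] = ((2.25)·(-0.25) + (-0.75)·(0.75) + (-0.75)·(-1.25) + (-0.75)·(0.75)) / 3 = -0.75/3 = -0.25
  S[C,C] = ((-0.25)·(-0.25) + (0.75)·(0.75) + (-1.25)·(-1.25) + (0.75)·(0.75)) / 3 = 2.75/3 = 0.9167

S is symmetric (S[j,i] = S[i,j]). Assembling:

S = [[8.9167, 3.25, -1.9167],
 [3.25, 2.25, -0.25],
 [-1.9167, -0.25, 0.9167]]


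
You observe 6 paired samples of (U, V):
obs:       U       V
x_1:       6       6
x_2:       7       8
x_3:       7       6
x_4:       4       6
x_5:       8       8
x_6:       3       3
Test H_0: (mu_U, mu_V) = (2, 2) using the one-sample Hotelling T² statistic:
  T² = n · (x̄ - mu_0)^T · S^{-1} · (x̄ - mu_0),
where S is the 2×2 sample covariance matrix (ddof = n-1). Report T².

Step 1 — sample mean vector:
  mean(U) = (6 + 7 + 7 + 4 + 8 + 3) / 6 = 35/6 = 5.8333
  mean(V) = (6 + 8 + 6 + 6 + 8 + 3) / 6 = 37/6 = 6.1667
  x̄ = (5.8333, 6.1667),  deviation x̄ - mu_0 = (5.8333, 6.1667) - (2, 2) = (3.8333, 4.1667).

Step 2 — sample covariance matrix, S[i,j] = (1/(n-1)) · Σ_k (x_{k,i} - mean_i) · (x_{k,j} - mean_j), divisor n-1 = 5:
  S[U,U] = ((0.1667)·(0.1667) + (1.1667)·(1.1667) + (1.1667)·(1.1667) + (-1.8333)·(-1.8333) + (2.1667)·(2.1667) + (-2.8333)·(-2.8333)) / 5 = 18.8333/5 = 3.7667
  S[U,V] = ((0.1667)·(-0.1667) + (1.1667)·(1.8333) + (1.1667)·(-0.1667) + (-1.8333)·(-0.1667) + (2.1667)·(1.8333) + (-2.8333)·(-3.1667)) / 5 = 15.1667/5 = 3.0333
  S[V,V] = ((-0.1667)·(-0.1667) + (1.8333)·(1.8333) + (-0.1667)·(-0.1667) + (-0.1667)·(-0.1667) + (1.8333)·(1.8333) + (-3.1667)·(-3.1667)) / 5 = 16.8333/5 = 3.3667
  S = [[3.7667, 3.0333],
 [3.0333, 3.3667]].

Step 3 — invert S. det(S) = 3.7667·3.3667 - (3.0333)² = 3.48.
  S^{-1} = (1/det) · [[d, -b], [-b, a]] = [[0.9674, -0.8716],
 [-0.8716, 1.0824]].

Step 4 — quadratic form (x̄ - mu_0)^T · S^{-1} · (x̄ - mu_0):
  S^{-1} · (x̄ - mu_0) = (0.0766, 1.1686),
  (x̄ - mu_0)^T · [...] = (3.8333)·(0.0766) + (4.1667)·(1.1686) = 5.1628.

Step 5 — scale by n: T² = 6 · 5.1628 = 30.977.

T² ≈ 30.977


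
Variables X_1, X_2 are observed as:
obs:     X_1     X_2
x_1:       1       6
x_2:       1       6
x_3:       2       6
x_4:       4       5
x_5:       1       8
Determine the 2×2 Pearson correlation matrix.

Step 1 — column means:
  mean(X_1) = (1 + 1 + 2 + 4 + 1) / 5 = 9/5 = 1.8
  mean(X_2) = (6 + 6 + 6 + 5 + 8) / 5 = 31/5 = 6.2

Step 2 — sample variances and covariances s[i,j] = (1/(n-1)) · Σ_k (x_{k,i} - mean_i) · (x_{k,j} - mean_j), with n-1 = 4:
  s[X_1,X_1] = ((-0.8)·(-0.8) + (-0.8)·(-0.8) + (0.2)·(0.2) + (2.2)·(2.2) + (-0.8)·(-0.8)) / 4 = 6.8/4 = 1.7
  s[X_1,X_2] = ((-0.8)·(-0.2) + (-0.8)·(-0.2) + (0.2)·(-0.2) + (2.2)·(-1.2) + (-0.8)·(1.8)) / 4 = -3.8/4 = -0.95
  s[X_2,X_2] = ((-0.2)·(-0.2) + (-0.2)·(-0.2) + (-0.2)·(-0.2) + (-1.2)·(-1.2) + (1.8)·(1.8)) / 4 = 4.8/4 = 1.2
  Sample standard deviations s_i = √(s[i,i]):
  s(X_1) = √(1.7) = 1.3038
  s(X_2) = √(1.2) = 1.0954

Step 3 — r_{ij} = s_{ij} / (s_i · s_j):
  r[X_1,X_1] = 1 (diagonal).
  r[X_1,X_2] = -0.95 / (1.3038 · 1.0954) = -0.95 / 1.4283 = -0.6651
  r[X_2,X_2] = 1 (diagonal).

R is symmetric with unit diagonal. Assembling:

R = [[1, -0.6651],
 [-0.6651, 1]]


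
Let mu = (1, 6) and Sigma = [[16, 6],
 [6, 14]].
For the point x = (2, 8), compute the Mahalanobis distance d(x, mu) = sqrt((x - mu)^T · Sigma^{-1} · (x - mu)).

Step 1 — centre the observation: (x - mu) = (1, 2).

Step 2 — invert Sigma. det(Sigma) = 16·14 - (6)² = 188.
  Sigma^{-1} = (1/det) · [[d, -b], [-b, a]] = [[0.0745, -0.0319],
 [-0.0319, 0.0851]].

Step 3 — form the quadratic (x - mu)^T · Sigma^{-1} · (x - mu):
  Sigma^{-1} · (x - mu) = (0.0106, 0.1383).
  (x - mu)^T · [Sigma^{-1} · (x - mu)] = (1)·(0.0106) + (2)·(0.1383) = 0.2872.

Step 4 — take square root: d = √(0.2872) ≈ 0.5359.

d(x, mu) = √(0.2872) ≈ 0.5359


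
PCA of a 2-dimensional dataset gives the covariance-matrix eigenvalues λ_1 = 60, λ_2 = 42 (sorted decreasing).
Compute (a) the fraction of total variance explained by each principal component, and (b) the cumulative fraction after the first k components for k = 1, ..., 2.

Step 1 — total variance = trace(Sigma) = Σ λ_i = 60 + 42 = 102.

Step 2 — fraction explained by component i = λ_i / Σ λ:
  PC1: 60/102 = 0.5882
  PC2: 42/102 = 0.4118

Step 3 — cumulative fraction after k components = (λ_1 + ... + λ_k) / Σ λ:
  k = 1: 60/102 = 0.5882
  k = 2: (60 + 42)/102 = 102/102 = 1

Summary (fraction, with percent):

explained: PC1 0.5882 (58.82%), PC2 0.4118 (41.18%);  cumulative: 0.5882, 1


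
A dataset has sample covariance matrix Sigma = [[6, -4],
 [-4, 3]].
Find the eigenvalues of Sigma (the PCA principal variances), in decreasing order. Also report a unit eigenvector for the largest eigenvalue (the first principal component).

Step 1 — characteristic polynomial of 2×2 Sigma:
  det(Sigma - λI) = λ² - trace · λ + det = 0.
  trace = 6 + 3 = 9, det = 6·3 - (-4)² = 2.
Step 2 — discriminant:
  Δ = trace² - 4·det = 81 - 8 = 73.
Step 3 — eigenvalues:
  λ = (trace ± √Δ)/2 = (9 ± 8.544)/2,
  λ_1 = 8.772,  λ_2 = 0.228.

Step 4 — unit eigenvector for λ_1: solve (Sigma - λ_1 I)v = 0. First row:
  (6 - 8.772)·v_x + (-4)·v_y = 0, i.e. (-2.772)·v_x + (-4)·v_y = 0,
  so v ∝ (b, λ_1 - a) = (-4, 2.772); multiply by -1 so the first entry is positive: u = (4, -2.772).
  ||u|| = √((4)² + (-2.772)²) = √(23.684) ≈ 4.8666,
  v_1 = u/||u|| ≈ (0.8219, -0.5696) (||v_1|| = 1).

λ_1 = 8.772,  λ_2 = 0.228;  v_1 ≈ (0.8219, -0.5696)


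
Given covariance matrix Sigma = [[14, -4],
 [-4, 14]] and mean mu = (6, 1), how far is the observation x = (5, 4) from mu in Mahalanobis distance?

Step 1 — centre the observation: (x - mu) = (-1, 3).

Step 2 — invert Sigma. det(Sigma) = 14·14 - (-4)² = 180.
  Sigma^{-1} = (1/det) · [[d, -b], [-b, a]] = [[0.0778, 0.0222],
 [0.0222, 0.0778]].

Step 3 — form the quadratic (x - mu)^T · Sigma^{-1} · (x - mu):
  Sigma^{-1} · (x - mu) = (-0.0111, 0.2111).
  (x - mu)^T · [Sigma^{-1} · (x - mu)] = (-1)·(-0.0111) + (3)·(0.2111) = 0.6444.

Step 4 — take square root: d = √(0.6444) ≈ 0.8028.

d(x, mu) = √(0.6444) ≈ 0.8028


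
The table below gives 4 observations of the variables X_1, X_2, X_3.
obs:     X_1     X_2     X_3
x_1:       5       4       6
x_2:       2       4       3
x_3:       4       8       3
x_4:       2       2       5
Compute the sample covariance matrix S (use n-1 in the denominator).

Step 1 — column means:
  mean(X_1) = (5 + 2 + 4 + 2) / 4 = 13/4 = 3.25
  mean(X_2) = (4 + 4 + 8 + 2) / 4 = 18/4 = 4.5
  mean(X_3) = (6 + 3 + 3 + 5) / 4 = 17/4 = 4.25

Step 2 — sample covariance S[i,j] = (1/(n-1)) · Σ_k (x_{k,i} - mean_i) · (x_{k,j} - mean_j), with n-1 = 3.
  S[X_1,X_1] = ((1.75)·(1.75) + (-1.25)·(-1.25) + (0.75)·(0.75) + (-1.25)·(-1.25)) / 3 = 6.75/3 = 2.25
  S[X_1,X_2] = ((1.75)·(-0.5) + (-1.25)·(-0.5) + (0.75)·(3.5) + (-1.25)·(-2.5)) / 3 = 5.5/3 = 1.8333
  S[X_1,X_3] = ((1.75)·(1.75) + (-1.25)·(-1.25) + (0.75)·(-1.25) + (-1.25)·(0.75)) / 3 = 2.75/3 = 0.9167
  S[X_2,X_2] = ((-0.5)·(-0.5) + (-0.5)·(-0.5) + (3.5)·(3.5) + (-2.5)·(-2.5)) / 3 = 19/3 = 6.3333
  S[X_2,X_3] = ((-0.5)·(1.75) + (-0.5)·(-1.25) + (3.5)·(-1.25) + (-2.5)·(0.75)) / 3 = -6.5/3 = -2.1667
  S[X_3,X_3] = ((1.75)·(1.75) + (-1.25)·(-1.25) + (-1.25)·(-1.25) + (0.75)·(0.75)) / 3 = 6.75/3 = 2.25

S is symmetric (S[j,i] = S[i,j]). Assembling:

S = [[2.25, 1.8333, 0.9167],
 [1.8333, 6.3333, -2.1667],
 [0.9167, -2.1667, 2.25]]


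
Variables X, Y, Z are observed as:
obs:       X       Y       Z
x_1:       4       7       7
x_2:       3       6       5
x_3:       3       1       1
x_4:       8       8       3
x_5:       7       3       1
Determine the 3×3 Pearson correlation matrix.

Step 1 — column means:
  mean(X) = (4 + 3 + 3 + 8 + 7) / 5 = 25/5 = 5
  mean(Y) = (7 + 6 + 1 + 8 + 3) / 5 = 25/5 = 5
  mean(Z) = (7 + 5 + 1 + 3 + 1) / 5 = 17/5 = 3.4

Step 2 — sample variances and covariances s[i,j] = (1/(n-1)) · Σ_k (x_{k,i} - mean_i) · (x_{k,j} - mean_j), with n-1 = 4:
  s[X,X] = ((-1)·(-1) + (-2)·(-2) + (-2)·(-2) + (3)·(3) + (2)·(2)) / 4 = 22/4 = 5.5
  s[X,Y] = ((-1)·(2) + (-2)·(1) + (-2)·(-4) + (3)·(3) + (2)·(-2)) / 4 = 9/4 = 2.25
  s[X,Z] = ((-1)·(3.6) + (-2)·(1.6) + (-2)·(-2.4) + (3)·(-0.4) + (2)·(-2.4)) / 4 = -8/4 = -2
  s[Y,Y] = ((2)·(2) + (1)·(1) + (-4)·(-4) + (3)·(3) + (-2)·(-2)) / 4 = 34/4 = 8.5
  s[Y,Z] = ((2)·(3.6) + (1)·(1.6) + (-4)·(-2.4) + (3)·(-0.4) + (-2)·(-2.4)) / 4 = 22/4 = 5.5
  s[Z,Z] = ((3.6)·(3.6) + (1.6)·(1.6) + (-2.4)·(-2.4) + (-0.4)·(-0.4) + (-2.4)·(-2.4)) / 4 = 27.2/4 = 6.8
  Sample standard deviations s_i = √(s[i,i]):
  s(X) = √(5.5) = 2.3452
  s(Y) = √(8.5) = 2.9155
  s(Z) = √(6.8) = 2.6077

Step 3 — r_{ij} = s_{ij} / (s_i · s_j):
  r[X,X] = 1 (diagonal).
  r[X,Y] = 2.25 / (2.3452 · 2.9155) = 2.25 / 6.8374 = 0.3291
  r[X,Z] = -2 / (2.3452 · 2.6077) = -2 / 6.1156 = -0.327
  r[Y,Y] = 1 (diagonal).
  r[Y,Z] = 5.5 / (2.9155 · 2.6077) = 5.5 / 7.6026 = 0.7234
  r[Z,Z] = 1 (diagonal).

R is symmetric with unit diagonal. Assembling:

R = [[1, 0.3291, -0.327],
 [0.3291, 1, 0.7234],
 [-0.327, 0.7234, 1]]


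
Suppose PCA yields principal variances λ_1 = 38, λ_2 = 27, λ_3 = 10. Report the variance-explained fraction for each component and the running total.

Step 1 — total variance = trace(Sigma) = Σ λ_i = 38 + 27 + 10 = 75.

Step 2 — fraction explained by component i = λ_i / Σ λ:
  PC1: 38/75 = 0.5067
  PC2: 27/75 = 0.36
  PC3: 10/75 = 0.1333

Step 3 — cumulative fraction after k components = (λ_1 + ... + λ_k) / Σ λ:
  k = 1: 38/75 = 0.5067
  k = 2: (38 + 27)/75 = 65/75 = 0.8667
  k = 3: (38 + 27 + 10)/75 = 75/75 = 1

Summary (fraction, with percent):

explained: PC1 0.5067 (50.67%), PC2 0.36 (36%), PC3 0.1333 (13.33%);  cumulative: 0.5067, 0.8667, 1


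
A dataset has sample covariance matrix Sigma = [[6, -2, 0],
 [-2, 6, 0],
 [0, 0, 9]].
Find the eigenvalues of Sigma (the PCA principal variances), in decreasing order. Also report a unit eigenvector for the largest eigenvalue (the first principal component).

Step 1 — characteristic polynomial p(λ) = det(λI - Sigma) = λ³ - tr·λ² + c_1·λ - det, where tr = trace, c_1 = sum of the principal 2×2 minors, det = det(Sigma):
  tr = 6 + 6 + 9 = 21,
  c_1 = (6·6 - (-2)²) + (6·9 - (0)²) + (6·9 - (0)²) = 32 + 54 + 54 = 140,
  det = 6·(6·9 - (0)²) - (-2)·((-2)·9 - (0)·(0)) + (0)·((-2)·(0) - 6·(0)) = 6·(54) - (-2)·(-18) + (0)·(0) = 288.
  So p(λ) = λ³ - 21λ² + 140λ - 288.
Step 2 — look for an integer root (rational root theorem: any rational root is an integer divisor of 288). Testing λ = 4:
  p(4) = 64 - 336 + 560 - 288 = 0  ✓
  Dividing out (λ - 4): p(λ) = (λ - 4)(λ² - 17λ + 72).
Step 3 — remaining eigenvalues from the quadratic λ² - 17λ + 72 = 0:
  Δ = 17² - 4·72 = 289 - 288 = 1,  λ = (17 ± √1)/2 = (17 ± 1)/2 = 9 or 8.
  Sorted: λ_1 = 9,  λ_2 = 8,  λ_3 = 4  (check: sum = 21 = tr ✓).

Step 4 — unit eigenvector for λ_1 = 9: v spans the null space of (Sigma - λ_1 I), whose rows are
  r_1 = (-3, -2, 0),  r_2 = (-2, -3, 0),  r_3 = (0, 0, 0).
  v is orthogonal to every row, so take v ∝ r_1 × r_2 = ((-2)·(0) - (0)·(-3), (0)·(-2) - (-3)·(0), (-3)·(-3) - (-2)·(-2)) = (0, 0, 5).
  Rescale (divide by 5): u = (0, 0, 1).
  ||u|| = √((0)² + (0)² + (1)²) = √(1) = 1,  v_1 = u/||u|| ≈ (0, 0, 1) (||v_1|| = 1).

λ_1 = 9,  λ_2 = 8,  λ_3 = 4;  v_1 ≈ (0, 0, 1)


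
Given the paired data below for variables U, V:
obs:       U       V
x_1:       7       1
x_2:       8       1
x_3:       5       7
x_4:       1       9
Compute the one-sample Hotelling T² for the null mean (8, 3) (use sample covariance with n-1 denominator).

Step 1 — sample mean vector:
  mean(U) = (7 + 8 + 5 + 1) / 4 = 21/4 = 5.25
  mean(V) = (1 + 1 + 7 + 9) / 4 = 18/4 = 4.5
  x̄ = (5.25, 4.5),  deviation x̄ - mu_0 = (5.25, 4.5) - (8, 3) = (-2.75, 1.5).

Step 2 — sample covariance matrix, S[i,j] = (1/(n-1)) · Σ_k (x_{k,i} - mean_i) · (x_{k,j} - mean_j), divisor n-1 = 3:
  S[U,U] = ((1.75)·(1.75) + (2.75)·(2.75) + (-0.25)·(-0.25) + (-4.25)·(-4.25)) / 3 = 28.75/3 = 9.5833
  S[U,V] = ((1.75)·(-3.5) + (2.75)·(-3.5) + (-0.25)·(2.5) + (-4.25)·(4.5)) / 3 = -35.5/3 = -11.8333
  S[V,V] = ((-3.5)·(-3.5) + (-3.5)·(-3.5) + (2.5)·(2.5) + (4.5)·(4.5)) / 3 = 51/3 = 17
  S = [[9.5833, -11.8333],
 [-11.8333, 17]].

Step 3 — invert S. det(S) = 9.5833·17 - (-11.8333)² = 22.8889.
  S^{-1} = (1/det) · [[d, -b], [-b, a]] = [[0.7427, 0.517],
 [0.517, 0.4187]].

Step 4 — quadratic form (x̄ - mu_0)^T · S^{-1} · (x̄ - mu_0):
  S^{-1} · (x̄ - mu_0) = (-1.267, -0.7937),
  (x̄ - mu_0)^T · [...] = (-2.75)·(-1.267) + (1.5)·(-0.7937) = 2.2937.

Step 5 — scale by n: T² = 4 · 2.2937 = 9.1748.

T² ≈ 9.1748


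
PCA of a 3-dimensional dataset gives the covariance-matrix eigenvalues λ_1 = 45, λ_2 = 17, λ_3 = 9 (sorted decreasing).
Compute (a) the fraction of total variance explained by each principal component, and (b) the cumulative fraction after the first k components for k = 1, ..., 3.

Step 1 — total variance = trace(Sigma) = Σ λ_i = 45 + 17 + 9 = 71.

Step 2 — fraction explained by component i = λ_i / Σ λ:
  PC1: 45/71 = 0.6338
  PC2: 17/71 = 0.2394
  PC3: 9/71 = 0.1268

Step 3 — cumulative fraction after k components = (λ_1 + ... + λ_k) / Σ λ:
  k = 1: 45/71 = 0.6338
  k = 2: (45 + 17)/71 = 62/71 = 0.8732
  k = 3: (45 + 17 + 9)/71 = 71/71 = 1

Summary (fraction, with percent):

explained: PC1 0.6338 (63.38%), PC2 0.2394 (23.94%), PC3 0.1268 (12.68%);  cumulative: 0.6338, 0.8732, 1


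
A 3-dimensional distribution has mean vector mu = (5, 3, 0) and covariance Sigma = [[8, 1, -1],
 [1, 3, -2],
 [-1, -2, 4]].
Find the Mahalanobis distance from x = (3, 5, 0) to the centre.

Step 1 — centre the observation: (x - mu) = (-2, 2, 0).

Step 2 — invert Sigma (cofactor / det for 3×3, or solve directly):
  Sigma^{-1} = [[0.1311, -0.0328, 0.0164],
 [-0.0328, 0.5082, 0.2459],
 [0.0164, 0.2459, 0.377]].

Step 3 — form the quadratic (x - mu)^T · Sigma^{-1} · (x - mu):
  Sigma^{-1} · (x - mu) = (-0.3279, 1.082, 0.459).
  (x - mu)^T · [Sigma^{-1} · (x - mu)] = (-2)·(-0.3279) + (2)·(1.082) + (0)·(0.459) = 2.8197.

Step 4 — take square root: d = √(2.8197) ≈ 1.6792.

d(x, mu) = √(2.8197) ≈ 1.6792


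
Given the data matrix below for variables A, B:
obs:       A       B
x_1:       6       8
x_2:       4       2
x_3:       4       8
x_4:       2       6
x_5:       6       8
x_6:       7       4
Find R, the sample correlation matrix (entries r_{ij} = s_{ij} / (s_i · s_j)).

Step 1 — column means:
  mean(A) = (6 + 4 + 4 + 2 + 6 + 7) / 6 = 29/6 = 4.8333
  mean(B) = (8 + 2 + 8 + 6 + 8 + 4) / 6 = 36/6 = 6

Step 2 — sample variances and covariances s[i,j] = (1/(n-1)) · Σ_k (x_{k,i} - mean_i) · (x_{k,j} - mean_j), with n-1 = 5:
  s[A,A] = ((1.1667)·(1.1667) + (-0.8333)·(-0.8333) + (-0.8333)·(-0.8333) + (-2.8333)·(-2.8333) + (1.1667)·(1.1667) + (2.1667)·(2.1667)) / 5 = 16.8333/5 = 3.3667
  s[A,B] = ((1.1667)·(2) + (-0.8333)·(-4) + (-0.8333)·(2) + (-2.8333)·(0) + (1.1667)·(2) + (2.1667)·(-2)) / 5 = 2/5 = 0.4
  s[B,B] = ((2)·(2) + (-4)·(-4) + (2)·(2) + (0)·(0) + (2)·(2) + (-2)·(-2)) / 5 = 32/5 = 6.4
  Sample standard deviations s_i = √(s[i,i]):
  s(A) = √(3.3667) = 1.8348
  s(B) = √(6.4) = 2.5298

Step 3 — r_{ij} = s_{ij} / (s_i · s_j):
  r[A,A] = 1 (diagonal).
  r[A,B] = 0.4 / (1.8348 · 2.5298) = 0.4 / 4.6418 = 0.0862
  r[B,B] = 1 (diagonal).

R is symmetric with unit diagonal. Assembling:

R = [[1, 0.0862],
 [0.0862, 1]]


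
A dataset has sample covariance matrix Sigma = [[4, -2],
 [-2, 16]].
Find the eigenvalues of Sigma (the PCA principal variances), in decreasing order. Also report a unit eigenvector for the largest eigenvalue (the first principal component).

Step 1 — characteristic polynomial of 2×2 Sigma:
  det(Sigma - λI) = λ² - trace · λ + det = 0.
  trace = 4 + 16 = 20, det = 4·16 - (-2)² = 60.
Step 2 — discriminant:
  Δ = trace² - 4·det = 400 - 240 = 160.
Step 3 — eigenvalues:
  λ = (trace ± √Δ)/2 = (20 ± 12.6491)/2,
  λ_1 = 16.3246,  λ_2 = 3.6754.

Step 4 — unit eigenvector for λ_1: solve (Sigma - λ_1 I)v = 0. First row:
  (4 - 16.3246)·v_x + (-2)·v_y = 0, i.e. (-12.3246)·v_x + (-2)·v_y = 0,
  so v ∝ (b, λ_1 - a) = (-2, 12.3246); multiply by -1 so the first entry is positive: u = (2, -12.3246).
  ||u|| = √((2)² + (-12.3246)²) = √(155.8947) ≈ 12.4858,
  v_1 = u/||u|| ≈ (0.1602, -0.9871) (||v_1|| = 1).

λ_1 = 16.3246,  λ_2 = 3.6754;  v_1 ≈ (0.1602, -0.9871)


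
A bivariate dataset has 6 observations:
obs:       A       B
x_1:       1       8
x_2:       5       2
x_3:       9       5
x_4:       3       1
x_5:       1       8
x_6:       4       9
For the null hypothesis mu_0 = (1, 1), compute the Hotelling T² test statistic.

Step 1 — sample mean vector:
  mean(A) = (1 + 5 + 9 + 3 + 1 + 4) / 6 = 23/6 = 3.8333
  mean(B) = (8 + 2 + 5 + 1 + 8 + 9) / 6 = 33/6 = 5.5
  x̄ = (3.8333, 5.5),  deviation x̄ - mu_0 = (3.8333, 5.5) - (1, 1) = (2.8333, 4.5).

Step 2 — sample covariance matrix, S[i,j] = (1/(n-1)) · Σ_k (x_{k,i} - mean_i) · (x_{k,j} - mean_j), divisor n-1 = 5:
  S[A,A] = ((-2.8333)·(-2.8333) + (1.1667)·(1.1667) + (5.1667)·(5.1667) + (-0.8333)·(-0.8333) + (-2.8333)·(-2.8333) + (0.1667)·(0.1667)) / 5 = 44.8333/5 = 8.9667
  S[A,B] = ((-2.8333)·(2.5) + (1.1667)·(-3.5) + (5.1667)·(-0.5) + (-0.8333)·(-4.5) + (-2.8333)·(2.5) + (0.1667)·(3.5)) / 5 = -16.5/5 = -3.3
  S[B,B] = ((2.5)·(2.5) + (-3.5)·(-3.5) + (-0.5)·(-0.5) + (-4.5)·(-4.5) + (2.5)·(2.5) + (3.5)·(3.5)) / 5 = 57.5/5 = 11.5
  S = [[8.9667, -3.3],
 [-3.3, 11.5]].

Step 3 — invert S. det(S) = 8.9667·11.5 - (-3.3)² = 92.2267.
  S^{-1} = (1/det) · [[d, -b], [-b, a]] = [[0.1247, 0.0358],
 [0.0358, 0.0972]].

Step 4 — quadratic form (x̄ - mu_0)^T · S^{-1} · (x̄ - mu_0):
  S^{-1} · (x̄ - mu_0) = (0.5143, 0.5389),
  (x̄ - mu_0)^T · [...] = (2.8333)·(0.5143) + (4.5)·(0.5389) = 3.8822.

Step 5 — scale by n: T² = 6 · 3.8822 = 23.2933.

T² ≈ 23.2933
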